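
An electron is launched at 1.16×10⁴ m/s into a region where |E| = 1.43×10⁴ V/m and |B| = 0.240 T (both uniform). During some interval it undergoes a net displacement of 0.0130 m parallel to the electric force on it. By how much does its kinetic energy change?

ΔKE ≈ 2.98×10⁻¹⁷ J

The magnetic force is always ⟂ v and does no work; only the electric force changes KE.
ΔKE = F_E · d = |q|E d = (1.602×10⁻¹⁹)(1.43×10⁴)(0.0130) ≈ 2.98×10⁻¹⁷ J.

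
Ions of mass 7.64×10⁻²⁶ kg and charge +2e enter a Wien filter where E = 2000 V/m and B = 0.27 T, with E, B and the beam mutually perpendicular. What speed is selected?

v = 7400 m/s

Straight-line motion ⇒ electric and magnetic forces cancel, so E = vB.
v = E/B = 2000/0.27 = 7400 m/s.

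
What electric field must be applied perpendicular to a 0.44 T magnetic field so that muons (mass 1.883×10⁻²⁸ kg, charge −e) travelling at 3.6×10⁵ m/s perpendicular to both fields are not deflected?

For straight-line motion qE = qvB, so E = vB.
E = 3.6×10⁵ × 0.44 = 1.6×10⁵ V/m.

E = 1.6×10⁵ V/m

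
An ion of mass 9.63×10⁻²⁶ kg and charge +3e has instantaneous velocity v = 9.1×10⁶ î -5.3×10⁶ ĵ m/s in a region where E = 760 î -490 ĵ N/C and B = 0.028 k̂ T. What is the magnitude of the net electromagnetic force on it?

v×B = (-1.48×10⁵, -2.55×10⁵, 0) N/C.
E + v×B = (-1.48×10⁵, -2.55×10⁵, 0) N/C.
F = q(E + v×B) = (4.806×10⁻¹⁹ C)·(-1.48×10⁵, -2.55×10⁵, 0) = (-7.10×10⁻¹⁴, -1.23×10⁻¹³, 0) N.
|F| = 1.42×10⁻¹³ N.

|F| ≈ 1.42×10⁻¹³ N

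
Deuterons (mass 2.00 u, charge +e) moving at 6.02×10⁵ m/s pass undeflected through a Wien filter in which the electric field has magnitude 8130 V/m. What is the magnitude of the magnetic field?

B = 0.0135 T

Balance of forces in the selector: qE = qvB ⇒ B = E/v.
B = 8130/6.02×10⁵ = 0.0135 T.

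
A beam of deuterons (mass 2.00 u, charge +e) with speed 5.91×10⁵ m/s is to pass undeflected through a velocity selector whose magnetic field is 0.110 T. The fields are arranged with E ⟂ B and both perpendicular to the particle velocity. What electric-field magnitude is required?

For straight-line motion qE = qvB, so E = vB.
E = 5.91×10⁵ × 0.110 = 6.50×10⁴ V/m.

E = 6.50×10⁴ V/m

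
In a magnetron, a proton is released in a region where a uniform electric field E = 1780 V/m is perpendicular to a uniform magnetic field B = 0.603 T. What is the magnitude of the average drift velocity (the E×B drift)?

v_d ≈ 2950 m/s

The steady drift has the magnetic force balancing the electric force, so v_d = E/B.
v_d = 1780/0.603 = 2950 m/s.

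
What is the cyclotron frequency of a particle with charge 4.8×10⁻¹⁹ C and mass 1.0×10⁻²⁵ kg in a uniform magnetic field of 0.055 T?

f = |q|B/(2πm).
f = (4.8×10⁻¹⁹)(0.055)/(2π·1.0×10⁻²⁵) ≈ 4.2×10⁴ Hz.

f ≈ 4.2×10⁴ Hz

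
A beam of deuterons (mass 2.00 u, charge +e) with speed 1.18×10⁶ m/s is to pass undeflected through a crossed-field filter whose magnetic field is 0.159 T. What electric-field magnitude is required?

E = 1.88×10⁵ V/m

For straight-line motion qE = qvB, so E = vB.
E = 1.18×10⁶ × 0.159 = 1.88×10⁵ V/m.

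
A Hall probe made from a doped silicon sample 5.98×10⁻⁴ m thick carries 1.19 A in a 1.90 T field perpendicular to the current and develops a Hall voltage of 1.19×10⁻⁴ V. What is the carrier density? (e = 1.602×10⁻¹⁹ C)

From V_H = IB/(n e t), n = IB/(V_H e t).
n = (1.19)(1.90)/((1.19×10⁻⁴)(1.602×10⁻¹⁹)(5.98×10⁻⁴)) ≈ 1.98×10²⁶ m⁻³.

n ≈ 1.98×10²⁶ m⁻³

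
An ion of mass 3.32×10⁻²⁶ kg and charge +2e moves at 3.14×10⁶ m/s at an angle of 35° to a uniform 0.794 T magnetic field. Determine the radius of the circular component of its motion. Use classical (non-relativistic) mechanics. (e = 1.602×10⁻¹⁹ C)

r ≈ 0.235 m

v⊥ = v sinθ = 3.14×10⁶·sin35° ≈ 1.801×10⁶ m/s.
r = m v⊥/(|q|B) = (3.32×10⁻²⁶)(1.801×10⁶)/((3.204×10⁻¹⁹)(0.794)) ≈ 0.235 m.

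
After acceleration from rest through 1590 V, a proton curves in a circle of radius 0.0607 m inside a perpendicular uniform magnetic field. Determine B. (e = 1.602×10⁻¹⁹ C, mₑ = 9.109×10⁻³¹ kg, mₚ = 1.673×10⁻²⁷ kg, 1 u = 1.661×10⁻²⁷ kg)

B ≈ 0.0949 T

v = √(2|q|V/m) = √(2·1.602×10⁻¹⁹·1590/1.673×10⁻²⁷) ≈ 5.518×10⁵ m/s.
B = mv/(|q|r) = (1.673×10⁻²⁷)(5.518×10⁵)/((1.602×10⁻¹⁹)(0.0607)) ≈ 0.0949 T.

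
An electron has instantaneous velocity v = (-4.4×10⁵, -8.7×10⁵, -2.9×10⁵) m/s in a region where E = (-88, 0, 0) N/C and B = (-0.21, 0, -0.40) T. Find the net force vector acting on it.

F ≈ (-5.57×10⁻¹⁴, 1.84×10⁻¹⁴, 2.93×10⁻¹⁴) N

v×B = (3.48×10⁵, -1.15×10⁵, -1.83×10⁵) N/C.
E + v×B = (3.48×10⁵, -1.15×10⁵, -1.83×10⁵) N/C.
F = q(E + v×B) = (−1.602×10⁻¹⁹ C)·(3.48×10⁵, -1.15×10⁵, -1.83×10⁵) = (-5.57×10⁻¹⁴, 1.84×10⁻¹⁴, 2.93×10⁻¹⁴) N.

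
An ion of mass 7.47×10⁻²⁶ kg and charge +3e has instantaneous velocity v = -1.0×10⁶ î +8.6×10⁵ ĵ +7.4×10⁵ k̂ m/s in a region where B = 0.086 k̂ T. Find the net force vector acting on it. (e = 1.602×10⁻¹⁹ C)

F ≈ (3.55×10⁻¹⁴, 4.13×10⁻¹⁴, 0) N

v×B = (7.40×10⁴, 8.60×10⁴, 0) N/C.
F = q v×B = (4.806×10⁻¹⁹ C)·(7.40×10⁴, 8.60×10⁴, 0) = (3.55×10⁻¹⁴, 4.13×10⁻¹⁴, 0) N.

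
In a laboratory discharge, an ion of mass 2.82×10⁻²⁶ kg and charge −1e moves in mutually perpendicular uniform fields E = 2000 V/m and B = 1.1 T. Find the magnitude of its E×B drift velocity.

The E×B drift speed is v_d = E/B.
v_d = 2000/1.1 = 1800 m/s.

v_d ≈ 1800 m/s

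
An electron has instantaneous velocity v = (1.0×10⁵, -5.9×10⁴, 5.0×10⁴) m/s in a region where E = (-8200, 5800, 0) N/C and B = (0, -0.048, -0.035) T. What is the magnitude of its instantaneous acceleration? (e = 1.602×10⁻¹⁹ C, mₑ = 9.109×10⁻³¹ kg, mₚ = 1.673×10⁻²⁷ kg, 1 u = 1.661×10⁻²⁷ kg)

v×B = (4460, 3500, -4800) N/C.
E + v×B = (-3740, 9300, -4800) N/C.
F = q(E + v×B) = (−1.602×10⁻¹⁹ C)·(-3740, 9300, -4800) = (5.98×10⁻¹⁶, -1.49×10⁻¹⁵, 7.69×10⁻¹⁶) N.
|a| = |F|/m = 1.780×10⁻¹⁵/9.109×10⁻³¹ ≈ 1.95×10¹⁵ m/s².

|a| ≈ 1.95×10¹⁵ m/s²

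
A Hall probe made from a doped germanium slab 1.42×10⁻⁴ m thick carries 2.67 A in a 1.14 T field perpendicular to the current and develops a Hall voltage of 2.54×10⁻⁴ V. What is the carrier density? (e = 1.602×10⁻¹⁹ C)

n ≈ 5.27×10²⁶ m⁻³

From V_H = IB/(n e t), n = IB/(V_H e t).
n = (2.67)(1.14)/((2.54×10⁻⁴)(1.602×10⁻¹⁹)(1.42×10⁻⁴)) ≈ 5.27×10²⁶ m⁻³.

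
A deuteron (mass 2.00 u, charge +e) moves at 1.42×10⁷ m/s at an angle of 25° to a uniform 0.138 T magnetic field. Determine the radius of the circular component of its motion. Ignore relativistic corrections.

r ≈ 0.902 m

v⊥ = v sinθ = 1.42×10⁷·sin25° ≈ 6.001×10⁶ m/s.
r = m v⊥/(|q|B) = (3.322×10⁻²⁷)(6.001×10⁶)/((1.602×10⁻¹⁹)(0.138)) ≈ 0.902 m.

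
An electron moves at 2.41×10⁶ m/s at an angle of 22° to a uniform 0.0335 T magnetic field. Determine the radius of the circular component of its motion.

r ≈ 1.53×10⁻⁴ m

v⊥ = v sinθ = 2.41×10⁶·sin22° ≈ 9.028×10⁵ m/s.
r = m v⊥/(|q|B) = (9.109×10⁻³¹)(9.028×10⁵)/((1.602×10⁻¹⁹)(0.0335)) ≈ 1.53×10⁻⁴ m.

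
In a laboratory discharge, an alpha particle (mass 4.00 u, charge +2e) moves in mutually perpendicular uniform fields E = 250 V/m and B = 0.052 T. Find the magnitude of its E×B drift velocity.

v_d ≈ 4800 m/s

The E×B drift speed is v_d = E/B.
v_d = 250/0.052 = 4800 m/s.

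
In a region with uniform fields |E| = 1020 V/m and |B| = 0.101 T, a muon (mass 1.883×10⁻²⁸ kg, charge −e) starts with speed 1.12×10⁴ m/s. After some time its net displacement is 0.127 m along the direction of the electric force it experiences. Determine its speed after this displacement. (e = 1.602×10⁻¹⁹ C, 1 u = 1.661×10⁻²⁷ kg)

v_f ≈ 4.70×10⁵ m/s

B does no work; ΔKE = |q|E d.
½mv_f² = ½mv₀² + |q|Ed = ½(1.883×10⁻²⁸)(1.12×10⁴)² + (1.602×10⁻¹⁹)(1020)(0.127) ≈ 1.181×10⁻²⁰ J + 2.075×10⁻¹⁷ J ≈ 2.076×10⁻¹⁷ J.
v_f = √(2·2.076×10⁻¹⁷/1.883×10⁻²⁸) ≈ 4.70×10⁵ m/s.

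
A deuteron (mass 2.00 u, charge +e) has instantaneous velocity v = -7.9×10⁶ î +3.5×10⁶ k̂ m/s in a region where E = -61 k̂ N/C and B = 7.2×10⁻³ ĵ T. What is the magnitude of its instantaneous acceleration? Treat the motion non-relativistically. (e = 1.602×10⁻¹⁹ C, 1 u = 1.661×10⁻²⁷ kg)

v×B = (-2.52×10⁴, 0, -5.69×10⁴) N/C.
E + v×B = (-2.52×10⁴, 0, -5.69×10⁴) N/C.
F = q(E + v×B) = (1.602×10⁻¹⁹ C)·(-2.52×10⁴, 0, -5.69×10⁴) = (-4.04×10⁻¹⁵, 0, -9.12×10⁻¹⁵) N.
|a| = |F|/m = 9.975×10⁻¹⁵/3.322×10⁻²⁷ ≈ 3.00×10¹² m/s².

|a| ≈ 3.00×10¹² m/s²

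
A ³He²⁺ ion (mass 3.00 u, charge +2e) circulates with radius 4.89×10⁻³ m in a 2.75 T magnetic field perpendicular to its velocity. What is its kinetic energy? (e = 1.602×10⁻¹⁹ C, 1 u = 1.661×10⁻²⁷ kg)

v = |q|Br/m, then KE = ½mv² = (qBr)²/(2m).
v = (3.204×10⁻¹⁹)(2.75)(4.89×10⁻³)/4.983×10⁻²⁷ ≈ 8.647×10⁵ m/s.
KE = ½(4.983×10⁻²⁷)(8.647×10⁵)² ≈ 1.86×10⁻¹⁵ J.

KE ≈ 1.86×10⁻¹⁵ J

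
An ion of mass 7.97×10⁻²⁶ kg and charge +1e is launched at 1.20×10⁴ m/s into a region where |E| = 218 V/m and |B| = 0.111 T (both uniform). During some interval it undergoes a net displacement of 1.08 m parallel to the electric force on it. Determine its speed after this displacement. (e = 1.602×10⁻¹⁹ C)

v_f ≈ 3.30×10⁴ m/s

B does no work; ΔKE = |q|E d.
½mv_f² = ½mv₀² + |q|Ed = ½(7.97×10⁻²⁶)(1.20×10⁴)² + (1.602×10⁻¹⁹)(218)(1.08) ≈ 5.738×10⁻¹⁸ J + 3.772×10⁻¹⁷ J ≈ 4.346×10⁻¹⁷ J.
v_f = √(2·4.346×10⁻¹⁷/7.97×10⁻²⁶) ≈ 3.30×10⁴ m/s.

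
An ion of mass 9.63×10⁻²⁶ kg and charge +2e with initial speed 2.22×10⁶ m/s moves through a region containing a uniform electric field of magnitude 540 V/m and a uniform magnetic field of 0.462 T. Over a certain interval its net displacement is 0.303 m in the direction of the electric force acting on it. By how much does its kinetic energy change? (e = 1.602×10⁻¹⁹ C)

ΔKE ≈ 5.24×10⁻¹⁷ J

The magnetic force is always ⟂ v and does no work; only the electric force changes KE.
ΔKE = F_E · d = |q|E d = (3.204×10⁻¹⁹)(540)(0.303) ≈ 5.24×10⁻¹⁷ J.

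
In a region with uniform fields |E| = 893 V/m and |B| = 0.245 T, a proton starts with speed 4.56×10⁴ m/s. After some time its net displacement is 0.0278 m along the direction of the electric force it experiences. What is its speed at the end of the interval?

v_f ≈ 8.27×10⁴ m/s

B does no work; ΔKE = |q|E d.
½mv_f² = ½mv₀² + |q|Ed = ½(1.673×10⁻²⁷)(4.56×10⁴)² + (1.602×10⁻¹⁹)(893)(0.0278) ≈ 1.739×10⁻¹⁸ J + 3.977×10⁻¹⁸ J ≈ 5.716×10⁻¹⁸ J.
v_f = √(2·5.716×10⁻¹⁸/1.673×10⁻²⁷) ≈ 8.27×10⁴ m/s.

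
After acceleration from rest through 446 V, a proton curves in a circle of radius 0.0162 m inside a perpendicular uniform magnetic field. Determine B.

B ≈ 0.188 T

v = √(2|q|V/m) = √(2·1.602×10⁻¹⁹·446/1.673×10⁻²⁷) ≈ 2.923×10⁵ m/s.
B = mv/(|q|r) = (1.673×10⁻²⁷)(2.923×10⁵)/((1.602×10⁻¹⁹)(0.0162)) ≈ 0.188 T.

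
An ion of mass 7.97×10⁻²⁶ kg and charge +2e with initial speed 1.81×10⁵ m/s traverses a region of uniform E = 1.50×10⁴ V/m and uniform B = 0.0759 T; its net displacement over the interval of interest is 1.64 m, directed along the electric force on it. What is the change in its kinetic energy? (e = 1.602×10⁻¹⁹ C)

ΔKE ≈ 7.88×10⁻¹⁵ J

The magnetic force is always ⟂ v and does no work; only the electric force changes KE.
ΔKE = F_E · d = |q|E d = (3.204×10⁻¹⁹)(1.50×10⁴)(1.64) ≈ 7.88×10⁻¹⁵ J.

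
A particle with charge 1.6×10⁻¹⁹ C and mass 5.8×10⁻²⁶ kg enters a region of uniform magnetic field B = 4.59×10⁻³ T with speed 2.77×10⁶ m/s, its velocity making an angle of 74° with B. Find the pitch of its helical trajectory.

p ≈ 379 m

v∥ = v cosθ = 2.77×10⁶·cos74° ≈ 7.635×10⁵ m/s.
T = 2πm/(|q|B) = 2π(5.8×10⁻²⁶)/((1.6×10⁻¹⁹)(4.59×10⁻³)) ≈ 4.962×10⁻⁴ s.
pitch = v∥ T = (7.635×10⁵)(4.962×10⁻⁴) ≈ 379 m.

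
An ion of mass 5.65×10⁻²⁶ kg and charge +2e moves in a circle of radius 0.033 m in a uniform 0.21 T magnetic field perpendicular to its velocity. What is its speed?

v ≈ 3.9×10⁴ m/s

From |q|vB = mv²/r, v = |q|Br/m.
v = (3.204×10⁻¹⁹)(0.21)(0.033)/5.65×10⁻²⁶ ≈ 3.9×10⁴ m/s.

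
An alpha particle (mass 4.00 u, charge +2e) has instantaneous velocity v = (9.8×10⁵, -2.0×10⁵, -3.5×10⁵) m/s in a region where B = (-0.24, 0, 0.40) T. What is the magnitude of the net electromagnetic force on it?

|F| ≈ 1.03×10⁻¹³ N

v×B = (-8.00×10⁴, -3.08×10⁵, -4.80×10⁴) N/C.
F = q v×B = (3.204×10⁻¹⁹ C)·(-8.00×10⁴, -3.08×10⁵, -4.80×10⁴) = (-2.56×10⁻¹⁴, -9.87×10⁻¹⁴, -1.54×10⁻¹⁴) N.
|F| = 1.03×10⁻¹³ N.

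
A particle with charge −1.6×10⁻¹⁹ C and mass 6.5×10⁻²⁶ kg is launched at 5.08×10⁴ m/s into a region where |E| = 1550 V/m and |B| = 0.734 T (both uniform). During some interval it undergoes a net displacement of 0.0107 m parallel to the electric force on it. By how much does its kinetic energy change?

ΔKE ≈ 2.65×10⁻¹⁸ J

The magnetic force is always ⟂ v and does no work; only the electric force changes KE.
ΔKE = F_E · d = |q|E d = (1.6×10⁻¹⁹)(1550)(0.0107) ≈ 2.65×10⁻¹⁸ J.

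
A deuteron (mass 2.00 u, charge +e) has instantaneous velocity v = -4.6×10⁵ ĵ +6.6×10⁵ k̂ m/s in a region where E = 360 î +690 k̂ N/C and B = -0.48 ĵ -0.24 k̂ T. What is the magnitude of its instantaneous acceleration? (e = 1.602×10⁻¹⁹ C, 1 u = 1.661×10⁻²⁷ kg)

v×B = (4.27×10⁵, 0, 0) N/C.
E + v×B = (4.28×10⁵, 0, 690) N/C.
F = q(E + v×B) = (1.602×10⁻¹⁹ C)·(4.28×10⁵, 0, 690) = (6.85×10⁻¹⁴, 0, 1.11×10⁻¹⁶) N.
|a| = |F|/m = 6.850×10⁻¹⁴/3.322×10⁻²⁷ ≈ 2.06×10¹³ m/s².

|a| ≈ 2.06×10¹³ m/s²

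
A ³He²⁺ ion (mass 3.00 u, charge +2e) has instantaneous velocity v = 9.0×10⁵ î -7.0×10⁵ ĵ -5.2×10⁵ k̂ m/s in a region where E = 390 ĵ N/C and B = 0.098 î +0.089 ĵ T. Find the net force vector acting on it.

v×B = (4.63×10⁴, -5.10×10⁴, 1.49×10⁵) N/C.
E + v×B = (4.63×10⁴, -5.06×10⁴, 1.49×10⁵) N/C.
F = q(E + v×B) = (3.204×10⁻¹⁹ C)·(4.63×10⁴, -5.06×10⁴, 1.49×10⁵) = (1.48×10⁻¹⁴, -1.62×10⁻¹⁴, 4.76×10⁻¹⁴) N.

F ≈ (1.48×10⁻¹⁴, -1.62×10⁻¹⁴, 4.76×10⁻¹⁴) N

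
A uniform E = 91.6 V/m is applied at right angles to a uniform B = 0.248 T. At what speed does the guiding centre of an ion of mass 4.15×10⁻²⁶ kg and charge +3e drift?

v_d ≈ 369 m/s

In crossed fields the guiding centre drifts at v_d = |E×B|/B² = E/B, independent of charge and mass.
v_d = 91.6/0.248 = 369 m/s.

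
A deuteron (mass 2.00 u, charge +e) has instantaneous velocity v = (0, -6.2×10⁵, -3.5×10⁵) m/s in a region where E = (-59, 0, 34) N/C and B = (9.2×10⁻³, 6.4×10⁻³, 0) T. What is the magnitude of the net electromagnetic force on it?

|F| ≈ 1.11×10⁻¹⁵ N

v×B = (2240, -3220, 5700) N/C.
E + v×B = (2180, -3220, 5740) N/C.
F = q(E + v×B) = (1.602×10⁻¹⁹ C)·(2180, -3220, 5740) = (3.49×10⁻¹⁶, -5.16×10⁻¹⁶, 9.19×10⁻¹⁶) N.
|F| = 1.11×10⁻¹⁵ N.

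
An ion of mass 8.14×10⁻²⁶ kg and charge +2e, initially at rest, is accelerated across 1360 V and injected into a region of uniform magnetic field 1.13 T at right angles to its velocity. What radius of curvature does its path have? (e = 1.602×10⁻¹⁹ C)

r ≈ 0.0233 m

Acceleration: |q|V = ½mv² ⇒ v = √(2|q|V/m) = √(2·3.204×10⁻¹⁹·1360/8.14×10⁻²⁶) ≈ 1.035×10⁵ m/s.
In the field: r = mv/(|q|B) = (8.14×10⁻²⁶)(1.035×10⁵)/((3.204×10⁻¹⁹)(1.13)) ≈ 0.0233 m.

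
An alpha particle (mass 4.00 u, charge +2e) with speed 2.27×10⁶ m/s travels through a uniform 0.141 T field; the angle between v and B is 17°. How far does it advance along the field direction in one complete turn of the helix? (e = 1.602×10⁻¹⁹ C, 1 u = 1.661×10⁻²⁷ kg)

p ≈ 2.01 m

v∥ = v cosθ = 2.27×10⁶·cos17° ≈ 2.171×10⁶ m/s.
T = 2πm/(|q|B) = 2π(6.644×10⁻²⁷)/((3.204×10⁻¹⁹)(0.141)) ≈ 9.241×10⁻⁷ s.
pitch = v∥ T = (2.171×10⁶)(9.241×10⁻⁷) ≈ 2.01 m.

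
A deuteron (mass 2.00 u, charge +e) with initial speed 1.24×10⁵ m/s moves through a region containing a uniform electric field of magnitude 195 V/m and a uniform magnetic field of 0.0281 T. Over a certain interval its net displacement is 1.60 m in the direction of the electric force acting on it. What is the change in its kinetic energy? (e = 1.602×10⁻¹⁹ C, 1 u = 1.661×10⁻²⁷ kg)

ΔKE ≈ 5.00×10⁻¹⁷ J

The magnetic force is always ⟂ v and does no work; only the electric force changes KE.
ΔKE = F_E · d = |q|E d = (1.602×10⁻¹⁹)(195)(1.60) ≈ 5.00×10⁻¹⁷ J.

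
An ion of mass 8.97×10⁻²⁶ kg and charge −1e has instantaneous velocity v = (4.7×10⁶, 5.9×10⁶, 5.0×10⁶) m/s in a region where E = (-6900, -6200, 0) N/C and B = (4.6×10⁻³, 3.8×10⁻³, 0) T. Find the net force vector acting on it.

v×B = (-1.90×10⁴, 2.30×10⁴, -9280) N/C.
E + v×B = (-2.59×10⁴, 1.68×10⁴, -9280) N/C.
F = q(E + v×B) = (−1.602×10⁻¹⁹ C)·(-2.59×10⁴, 1.68×10⁴, -9280) = (4.15×10⁻¹⁵, -2.69×10⁻¹⁵, 1.49×10⁻¹⁵) N.

F ≈ (4.15×10⁻¹⁵, -2.69×10⁻¹⁵, 1.49×10⁻¹⁵) N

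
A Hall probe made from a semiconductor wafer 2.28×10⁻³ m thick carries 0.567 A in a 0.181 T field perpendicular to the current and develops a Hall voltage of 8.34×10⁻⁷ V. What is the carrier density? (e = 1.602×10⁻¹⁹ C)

n ≈ 3.37×10²⁶ m⁻³

From V_H = IB/(n e t), n = IB/(V_H e t).
n = (0.567)(0.181)/((8.34×10⁻⁷)(1.602×10⁻¹⁹)(2.28×10⁻³)) ≈ 3.37×10²⁶ m⁻³.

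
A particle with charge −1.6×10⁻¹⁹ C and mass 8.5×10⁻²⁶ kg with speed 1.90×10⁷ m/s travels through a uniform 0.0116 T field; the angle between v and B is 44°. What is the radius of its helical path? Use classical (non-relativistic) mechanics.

r ≈ 604 m

v⊥ = v sinθ = 1.90×10⁷·sin44° ≈ 1.320×10⁷ m/s.
r = m v⊥/(|q|B) = (8.5×10⁻²⁶)(1.320×10⁷)/((1.6×10⁻¹⁹)(0.0116)) ≈ 604 m.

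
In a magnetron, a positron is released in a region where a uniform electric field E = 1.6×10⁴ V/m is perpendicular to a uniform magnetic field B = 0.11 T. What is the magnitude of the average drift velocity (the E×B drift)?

v_d ≈ 1.5×10⁵ m/s

In crossed fields the guiding centre drifts at v_d = |E×B|/B² = E/B, independent of charge and mass.
v_d = 1.6×10⁴/0.11 = 1.5×10⁵ m/s.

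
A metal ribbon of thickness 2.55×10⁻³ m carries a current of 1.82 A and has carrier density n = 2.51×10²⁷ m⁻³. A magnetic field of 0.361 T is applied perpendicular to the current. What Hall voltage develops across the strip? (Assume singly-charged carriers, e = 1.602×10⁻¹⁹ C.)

V_H = IB/(n e t).
V_H = (1.82)(0.361)/((2.51×10²⁷)(1.602×10⁻¹⁹)(2.55×10⁻³)) ≈ 6.41×10⁻⁷ V.

V_H ≈ 6.41×10⁻⁷ V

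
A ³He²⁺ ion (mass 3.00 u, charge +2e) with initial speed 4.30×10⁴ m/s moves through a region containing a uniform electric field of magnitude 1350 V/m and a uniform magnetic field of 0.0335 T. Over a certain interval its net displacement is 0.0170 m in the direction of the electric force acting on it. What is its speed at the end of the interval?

B does no work; ΔKE = |q|E d.
½mv_f² = ½mv₀² + |q|Ed = ½(4.983×10⁻²⁷)(4.30×10⁴)² + (3.204×10⁻¹⁹)(1350)(0.0170) ≈ 4.607×10⁻¹⁸ J + 7.353×10⁻¹⁸ J ≈ 1.196×10⁻¹⁷ J.
v_f = √(2·1.196×10⁻¹⁷/4.983×10⁻²⁷) ≈ 6.93×10⁴ m/s.

v_f ≈ 6.93×10⁴ m/s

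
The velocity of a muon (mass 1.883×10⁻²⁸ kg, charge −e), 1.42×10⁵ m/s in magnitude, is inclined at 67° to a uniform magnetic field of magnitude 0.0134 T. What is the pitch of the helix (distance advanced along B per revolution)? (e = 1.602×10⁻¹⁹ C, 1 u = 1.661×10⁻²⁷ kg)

p ≈ 0.0306 m

v∥ = v cosθ = 1.42×10⁵·cos67° ≈ 5.548×10⁴ m/s.
T = 2πm/(|q|B) = 2π(1.883×10⁻²⁸)/((1.602×10⁻¹⁹)(0.0134)) ≈ 5.511×10⁻⁷ s.
pitch = v∥ T = (5.548×10⁴)(5.511×10⁻⁷) ≈ 0.0306 m.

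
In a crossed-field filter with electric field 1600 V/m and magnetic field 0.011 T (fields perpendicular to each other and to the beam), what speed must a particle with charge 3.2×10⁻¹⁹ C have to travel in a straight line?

v = 1.5×10⁵ m/s

Zero net Lorentz force requires |qE| = |q v×B|, i.e. E = vB.
v = E/B = 1600/0.011 = 1.5×10⁵ m/s.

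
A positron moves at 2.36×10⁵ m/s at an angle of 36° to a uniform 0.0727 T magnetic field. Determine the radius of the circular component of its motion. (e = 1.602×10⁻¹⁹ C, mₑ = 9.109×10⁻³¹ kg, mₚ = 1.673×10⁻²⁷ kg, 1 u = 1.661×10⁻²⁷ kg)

v⊥ = v sinθ = 2.36×10⁵·sin36° ≈ 1.387×10⁵ m/s.
r = m v⊥/(|q|B) = (9.109×10⁻³¹)(1.387×10⁵)/((1.602×10⁻¹⁹)(0.0727)) ≈ 1.08×10⁻⁵ m.

r ≈ 1.08×10⁻⁵ m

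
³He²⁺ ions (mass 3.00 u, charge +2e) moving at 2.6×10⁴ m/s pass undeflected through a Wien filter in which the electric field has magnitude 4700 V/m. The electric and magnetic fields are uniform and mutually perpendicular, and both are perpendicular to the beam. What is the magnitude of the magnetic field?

Balance of forces in the selector: qE = qvB ⇒ B = E/v.
B = 4700/2.6×10⁴ = 0.18 T.

B = 0.18 T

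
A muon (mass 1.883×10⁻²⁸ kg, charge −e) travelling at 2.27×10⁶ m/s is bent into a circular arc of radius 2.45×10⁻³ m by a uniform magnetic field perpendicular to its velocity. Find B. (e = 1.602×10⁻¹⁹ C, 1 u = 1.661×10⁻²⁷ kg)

From |q|vB = mv²/r, B = mv/(|q|r).
B = (1.883×10⁻²⁸)(2.27×10⁶)/((1.602×10⁻¹⁹)(2.45×10⁻³)) ≈ 1.09 T.

B ≈ 1.09 T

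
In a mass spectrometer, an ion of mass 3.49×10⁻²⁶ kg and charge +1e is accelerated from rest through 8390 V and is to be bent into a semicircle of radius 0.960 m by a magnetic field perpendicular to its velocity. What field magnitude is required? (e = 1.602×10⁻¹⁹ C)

B ≈ 0.0630 T

v = √(2|q|V/m) = √(2·1.602×10⁻¹⁹·8390/3.49×10⁻²⁶) ≈ 2.775×10⁵ m/s.
B = mv/(|q|r) = (3.49×10⁻²⁶)(2.775×10⁵)/((1.602×10⁻¹⁹)(0.960)) ≈ 0.0630 T.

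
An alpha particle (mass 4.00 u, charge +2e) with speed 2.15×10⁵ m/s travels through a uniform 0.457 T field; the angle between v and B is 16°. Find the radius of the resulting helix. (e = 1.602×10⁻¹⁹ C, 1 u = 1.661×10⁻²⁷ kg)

r ≈ 2.69×10⁻³ m

v⊥ = v sinθ = 2.15×10⁵·sin16° ≈ 5.926×10⁴ m/s.
r = m v⊥/(|q|B) = (6.644×10⁻²⁷)(5.926×10⁴)/((3.204×10⁻¹⁹)(0.457)) ≈ 2.69×10⁻³ m.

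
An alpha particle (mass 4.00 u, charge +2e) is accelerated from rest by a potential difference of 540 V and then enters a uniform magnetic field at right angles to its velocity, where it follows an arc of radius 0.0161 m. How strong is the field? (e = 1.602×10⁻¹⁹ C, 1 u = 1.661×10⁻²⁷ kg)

B ≈ 0.294 T

v = √(2|q|V/m) = √(2·3.204×10⁻¹⁹·540/6.644×10⁻²⁷) ≈ 2.282×10⁵ m/s.
B = mv/(|q|r) = (6.644×10⁻²⁷)(2.282×10⁵)/((3.204×10⁻¹⁹)(0.0161)) ≈ 0.294 T.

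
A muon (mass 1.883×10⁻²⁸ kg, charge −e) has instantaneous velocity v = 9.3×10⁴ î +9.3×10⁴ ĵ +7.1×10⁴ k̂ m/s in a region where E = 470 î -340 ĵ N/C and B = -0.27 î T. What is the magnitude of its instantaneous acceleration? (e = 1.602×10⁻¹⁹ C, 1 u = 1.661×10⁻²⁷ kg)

v×B = (0, -1.92×10⁴, 2.51×10⁴) N/C.
E + v×B = (470, -1.95×10⁴, 2.51×10⁴) N/C.
F = q(E + v×B) = (−1.602×10⁻¹⁹ C)·(470, -1.95×10⁴, 2.51×10⁴) = (-7.53×10⁻¹⁷, 3.13×10⁻¹⁵, -4.02×10⁻¹⁵) N.
|a| = |F|/m = 5.095×10⁻¹⁵/1.883×10⁻²⁸ ≈ 2.71×10¹³ m/s².

|a| ≈ 2.71×10¹³ m/s²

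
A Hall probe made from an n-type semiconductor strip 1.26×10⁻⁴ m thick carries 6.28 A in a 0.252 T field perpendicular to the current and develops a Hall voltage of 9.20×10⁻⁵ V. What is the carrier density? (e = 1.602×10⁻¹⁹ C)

From V_H = IB/(n e t), n = IB/(V_H e t).
n = (6.28)(0.252)/((9.20×10⁻⁵)(1.602×10⁻¹⁹)(1.26×10⁻⁴)) ≈ 8.52×10²⁶ m⁻³.

n ≈ 8.52×10²⁶ m⁻³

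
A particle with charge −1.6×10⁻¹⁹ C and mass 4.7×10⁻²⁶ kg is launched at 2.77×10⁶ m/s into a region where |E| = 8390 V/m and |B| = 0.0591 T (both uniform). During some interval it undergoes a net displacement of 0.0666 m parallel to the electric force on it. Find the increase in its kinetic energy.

ΔKE ≈ 8.94×10⁻¹⁷ J

The magnetic force is always ⟂ v and does no work; only the electric force changes KE.
ΔKE = F_E · d = |q|E d = (1.6×10⁻¹⁹)(8390)(0.0666) ≈ 8.94×10⁻¹⁷ J.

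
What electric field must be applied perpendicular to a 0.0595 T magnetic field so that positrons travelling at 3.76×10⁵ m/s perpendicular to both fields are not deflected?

E = 2.24×10⁴ V/m

For straight-line motion qE = qvB, so E = vB.
E = 3.76×10⁵ × 0.0595 = 2.24×10⁴ V/m.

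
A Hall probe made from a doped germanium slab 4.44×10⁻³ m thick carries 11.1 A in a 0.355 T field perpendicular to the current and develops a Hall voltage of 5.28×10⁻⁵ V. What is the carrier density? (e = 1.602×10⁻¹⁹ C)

n ≈ 1.05×10²⁶ m⁻³

From V_H = IB/(n e t), n = IB/(V_H e t).
n = (11.1)(0.355)/((5.28×10⁻⁵)(1.602×10⁻¹⁹)(4.44×10⁻³)) ≈ 1.05×10²⁶ m⁻³.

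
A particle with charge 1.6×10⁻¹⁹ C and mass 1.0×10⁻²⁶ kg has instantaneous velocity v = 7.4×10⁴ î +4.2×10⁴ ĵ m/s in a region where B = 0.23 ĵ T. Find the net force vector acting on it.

v×B = (0, 0, 1.70×10⁴) N/C.
F = q v×B = (1.6×10⁻¹⁹ C)·(0, 0, 1.70×10⁴) = (0, 0, 2.72×10⁻¹⁵) N.

F ≈ (0, 0, 2.72×10⁻¹⁵) N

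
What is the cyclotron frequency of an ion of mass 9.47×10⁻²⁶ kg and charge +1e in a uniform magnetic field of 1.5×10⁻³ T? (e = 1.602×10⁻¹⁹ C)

f ≈ 400 Hz

f = |q|B/(2πm).
f = (1.602×10⁻¹⁹)(1.5×10⁻³)/(2π·9.47×10⁻²⁶) ≈ 400 Hz.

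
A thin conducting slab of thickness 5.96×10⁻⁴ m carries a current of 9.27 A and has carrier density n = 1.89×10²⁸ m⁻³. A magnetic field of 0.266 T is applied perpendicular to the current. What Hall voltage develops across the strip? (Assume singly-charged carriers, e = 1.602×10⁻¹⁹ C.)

V_H = IB/(n e t).
V_H = (9.27)(0.266)/((1.89×10²⁸)(1.602×10⁻¹⁹)(5.96×10⁻⁴)) ≈ 1.37×10⁻⁶ V.

V_H ≈ 1.37×10⁻⁶ V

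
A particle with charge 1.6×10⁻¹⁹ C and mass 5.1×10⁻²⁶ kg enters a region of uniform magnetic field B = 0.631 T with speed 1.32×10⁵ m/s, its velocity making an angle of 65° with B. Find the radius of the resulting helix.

v⊥ = v sinθ = 1.32×10⁵·sin65° ≈ 1.196×10⁵ m/s.
r = m v⊥/(|q|B) = (5.1×10⁻²⁶)(1.196×10⁵)/((1.6×10⁻¹⁹)(0.631)) ≈ 0.0604 m.

r ≈ 0.0604 m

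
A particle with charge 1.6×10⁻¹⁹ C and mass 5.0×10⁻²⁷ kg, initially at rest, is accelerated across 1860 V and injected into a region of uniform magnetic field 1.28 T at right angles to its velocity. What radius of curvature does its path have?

r ≈ 8.42×10⁻³ m

Acceleration: |q|V = ½mv² ⇒ v = √(2|q|V/m) = √(2·1.6×10⁻¹⁹·1860/5.0×10⁻²⁷) ≈ 3.450×10⁵ m/s.
In the field: r = mv/(|q|B) = (5.0×10⁻²⁷)(3.450×10⁵)/((1.6×10⁻¹⁹)(1.28)) ≈ 8.42×10⁻³ m.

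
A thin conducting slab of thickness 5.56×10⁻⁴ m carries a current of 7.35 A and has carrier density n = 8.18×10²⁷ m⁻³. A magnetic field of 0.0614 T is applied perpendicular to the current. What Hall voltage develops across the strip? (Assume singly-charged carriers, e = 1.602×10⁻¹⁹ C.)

V_H = IB/(n e t).
V_H = (7.35)(0.0614)/((8.18×10²⁷)(1.602×10⁻¹⁹)(5.56×10⁻⁴)) ≈ 6.19×10⁻⁷ V.

V_H ≈ 6.19×10⁻⁷ V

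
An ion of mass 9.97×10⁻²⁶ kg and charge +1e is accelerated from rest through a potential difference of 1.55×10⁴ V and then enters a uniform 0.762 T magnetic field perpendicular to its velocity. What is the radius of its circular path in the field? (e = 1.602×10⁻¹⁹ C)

Acceleration: |q|V = ½mv² ⇒ v = √(2|q|V/m) = √(2·1.602×10⁻¹⁹·1.55×10⁴/9.97×10⁻²⁶) ≈ 2.232×10⁵ m/s.
In the field: r = mv/(|q|B) = (9.97×10⁻²⁶)(2.232×10⁵)/((1.602×10⁻¹⁹)(0.762)) ≈ 0.182 m.

r ≈ 0.182 m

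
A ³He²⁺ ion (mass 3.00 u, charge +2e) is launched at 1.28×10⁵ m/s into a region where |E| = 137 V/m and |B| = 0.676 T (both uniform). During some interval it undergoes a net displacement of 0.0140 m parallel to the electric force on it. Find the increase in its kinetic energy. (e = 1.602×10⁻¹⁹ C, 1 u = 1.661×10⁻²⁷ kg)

ΔKE ≈ 6.15×10⁻¹⁹ J

The magnetic force is always ⟂ v and does no work; only the electric force changes KE.
ΔKE = F_E · d = |q|E d = (3.204×10⁻¹⁹)(137)(0.0140) ≈ 6.15×10⁻¹⁹ J.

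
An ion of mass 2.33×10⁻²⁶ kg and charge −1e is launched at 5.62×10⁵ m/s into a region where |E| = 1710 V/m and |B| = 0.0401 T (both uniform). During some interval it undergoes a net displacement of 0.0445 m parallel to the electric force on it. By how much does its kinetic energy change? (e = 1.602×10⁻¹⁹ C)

ΔKE ≈ 1.22×10⁻¹⁷ J

The magnetic force is always ⟂ v and does no work; only the electric force changes KE.
ΔKE = F_E · d = |q|E d = (1.602×10⁻¹⁹)(1710)(0.0445) ≈ 1.22×10⁻¹⁷ J.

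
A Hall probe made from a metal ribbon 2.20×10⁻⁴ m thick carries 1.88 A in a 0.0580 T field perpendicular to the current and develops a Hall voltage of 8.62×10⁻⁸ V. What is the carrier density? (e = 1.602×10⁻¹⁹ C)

n ≈ 3.59×10²⁸ m⁻³

From V_H = IB/(n e t), n = IB/(V_H e t).
n = (1.88)(0.0580)/((8.62×10⁻⁸)(1.602×10⁻¹⁹)(2.20×10⁻⁴)) ≈ 3.59×10²⁸ m⁻³.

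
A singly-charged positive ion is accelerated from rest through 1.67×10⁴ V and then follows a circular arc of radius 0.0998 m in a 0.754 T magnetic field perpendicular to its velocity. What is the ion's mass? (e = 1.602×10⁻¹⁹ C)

m ≈ 2.72×10⁻²⁶ kg

Combine |q|V = ½mv² and r = mv/(|q|B): eliminate v to get m = qB²r²/(2V).
m = (1.602×10⁻¹⁹)(0.754)²(0.0998)²/(2·1.67×10⁴) ≈ 2.72×10⁻²⁶ kg.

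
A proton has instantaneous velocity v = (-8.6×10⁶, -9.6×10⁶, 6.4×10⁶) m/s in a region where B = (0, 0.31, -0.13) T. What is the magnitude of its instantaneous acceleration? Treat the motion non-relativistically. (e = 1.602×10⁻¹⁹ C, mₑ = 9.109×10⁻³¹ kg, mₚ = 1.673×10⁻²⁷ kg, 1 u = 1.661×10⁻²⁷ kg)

v×B = (-7.36×10⁵, -1.12×10⁶, -2.67×10⁶) N/C.
F = q v×B = (1.602×10⁻¹⁹ C)·(-7.36×10⁵, -1.12×10⁶, -2.67×10⁶) = (-1.18×10⁻¹³, -1.79×10⁻¹³, -4.27×10⁻¹³) N.
|a| = |F|/m = 4.779×10⁻¹³/1.673×10⁻²⁷ ≈ 2.86×10¹⁴ m/s².

|a| ≈ 2.86×10¹⁴ m/s²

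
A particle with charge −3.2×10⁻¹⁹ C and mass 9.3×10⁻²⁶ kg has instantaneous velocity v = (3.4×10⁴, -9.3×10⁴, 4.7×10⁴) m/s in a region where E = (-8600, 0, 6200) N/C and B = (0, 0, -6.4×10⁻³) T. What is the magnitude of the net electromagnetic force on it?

v×B = (595, 218, 0) N/C.
E + v×B = (-8000, 218, 6200) N/C.
F = q(E + v×B) = (−3.2×10⁻¹⁹ C)·(-8000, 218, 6200) = (2.56×10⁻¹⁵, -6.96×10⁻¹⁷, -1.98×10⁻¹⁵) N.
|F| = 3.24×10⁻¹⁵ N.

|F| ≈ 3.24×10⁻¹⁵ N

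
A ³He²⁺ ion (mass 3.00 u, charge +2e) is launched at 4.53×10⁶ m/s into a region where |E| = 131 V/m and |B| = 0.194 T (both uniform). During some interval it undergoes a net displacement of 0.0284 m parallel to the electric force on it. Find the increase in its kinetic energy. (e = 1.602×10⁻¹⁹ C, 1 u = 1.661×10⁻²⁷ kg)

The magnetic force is always ⟂ v and does no work; only the electric force changes KE.
ΔKE = F_E · d = |q|E d = (3.204×10⁻¹⁹)(131)(0.0284) ≈ 1.19×10⁻¹⁸ J.

ΔKE ≈ 1.19×10⁻¹⁸ J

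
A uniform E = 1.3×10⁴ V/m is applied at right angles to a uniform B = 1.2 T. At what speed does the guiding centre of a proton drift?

The E×B drift speed is v_d = E/B.
v_d = 1.3×10⁴/1.2 = 1.1×10⁴ m/s.

v_d ≈ 1.1×10⁴ m/s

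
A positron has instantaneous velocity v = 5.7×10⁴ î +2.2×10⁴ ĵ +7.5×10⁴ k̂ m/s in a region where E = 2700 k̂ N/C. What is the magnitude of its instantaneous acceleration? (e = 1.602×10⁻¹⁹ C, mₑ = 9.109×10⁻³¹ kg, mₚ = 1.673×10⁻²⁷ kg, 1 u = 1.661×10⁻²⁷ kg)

Only an electric field acts, so F = qE = (1.602×10⁻¹⁹ C)·(0, 0, 2700) = (0, 0, 4.33×10⁻¹⁶) N.
|a| = |F|/m = 4.325×10⁻¹⁶/9.109×10⁻³¹ ≈ 4.75×10¹⁴ m/s².

|a| ≈ 4.75×10¹⁴ m/s²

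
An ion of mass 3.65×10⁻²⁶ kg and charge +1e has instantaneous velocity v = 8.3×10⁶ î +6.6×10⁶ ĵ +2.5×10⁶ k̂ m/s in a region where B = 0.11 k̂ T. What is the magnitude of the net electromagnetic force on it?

v×B = (7.26×10⁵, -9.13×10⁵, 0) N/C.
F = q v×B = (1.602×10⁻¹⁹ C)·(7.26×10⁵, -9.13×10⁵, 0) = (1.16×10⁻¹³, -1.46×10⁻¹³, 0) N.
|F| = 1.87×10⁻¹³ N.

|F| ≈ 1.87×10⁻¹³ N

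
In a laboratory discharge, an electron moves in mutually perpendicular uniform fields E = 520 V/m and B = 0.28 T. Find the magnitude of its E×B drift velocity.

v_d ≈ 1900 m/s

The E×B drift speed is v_d = E/B.
v_d = 520/0.28 = 1900 m/s.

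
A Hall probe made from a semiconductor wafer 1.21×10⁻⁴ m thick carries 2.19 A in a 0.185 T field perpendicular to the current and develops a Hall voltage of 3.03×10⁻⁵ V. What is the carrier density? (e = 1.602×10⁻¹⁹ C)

n ≈ 6.90×10²⁶ m⁻³

From V_H = IB/(n e t), n = IB/(V_H e t).
n = (2.19)(0.185)/((3.03×10⁻⁵)(1.602×10⁻¹⁹)(1.21×10⁻⁴)) ≈ 6.90×10²⁶ m⁻³.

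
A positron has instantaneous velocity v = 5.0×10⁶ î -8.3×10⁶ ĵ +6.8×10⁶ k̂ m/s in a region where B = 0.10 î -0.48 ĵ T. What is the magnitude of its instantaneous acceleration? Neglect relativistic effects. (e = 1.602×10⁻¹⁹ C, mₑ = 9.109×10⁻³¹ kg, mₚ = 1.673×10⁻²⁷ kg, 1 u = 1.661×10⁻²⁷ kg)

|a| ≈ 6.48×10¹⁷ m/s²

v×B = (3.26×10⁶, 6.80×10⁵, -1.57×10⁶) N/C.
F = q v×B = (1.602×10⁻¹⁹ C)·(3.26×10⁶, 6.80×10⁵, -1.57×10⁶) = (5.23×10⁻¹³, 1.09×10⁻¹³, -2.52×10⁻¹³) N.
|a| = |F|/m = 5.904×10⁻¹³/9.109×10⁻³¹ ≈ 6.48×10¹⁷ m/s².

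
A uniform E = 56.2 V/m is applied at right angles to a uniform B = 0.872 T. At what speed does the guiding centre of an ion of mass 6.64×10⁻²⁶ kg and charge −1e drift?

In crossed fields the guiding centre drifts at v_d = |E×B|/B² = E/B, independent of charge and mass.
v_d = 56.2/0.872 = 64.4 m/s.

v_d ≈ 64.4 m/s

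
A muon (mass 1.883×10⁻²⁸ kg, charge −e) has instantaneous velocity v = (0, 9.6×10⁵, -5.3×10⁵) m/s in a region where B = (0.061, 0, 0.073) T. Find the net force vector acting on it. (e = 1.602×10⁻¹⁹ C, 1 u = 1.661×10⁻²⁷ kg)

v×B = (7.01×10⁴, -3.23×10⁴, -5.86×10⁴) N/C.
F = q v×B = (−1.602×10⁻¹⁹ C)·(7.01×10⁴, -3.23×10⁴, -5.86×10⁴) = (-1.12×10⁻¹⁴, 5.18×10⁻¹⁵, 9.38×10⁻¹⁵) N.

F ≈ (-1.12×10⁻¹⁴, 5.18×10⁻¹⁵, 9.38×10⁻¹⁵) N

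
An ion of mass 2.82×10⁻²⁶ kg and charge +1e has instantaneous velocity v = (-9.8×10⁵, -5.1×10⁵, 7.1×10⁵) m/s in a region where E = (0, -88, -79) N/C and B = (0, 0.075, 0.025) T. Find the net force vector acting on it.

F ≈ (-1.06×10⁻¹⁴, 3.91×10⁻¹⁵, -1.18×10⁻¹⁴) N

v×B = (-6.60×10⁴, 2.45×10⁴, -7.35×10⁴) N/C.
E + v×B = (-6.60×10⁴, 2.44×10⁴, -7.36×10⁴) N/C.
F = q(E + v×B) = (1.602×10⁻¹⁹ C)·(-6.60×10⁴, 2.44×10⁴, -7.36×10⁴) = (-1.06×10⁻¹⁴, 3.91×10⁻¹⁵, -1.18×10⁻¹⁴) N.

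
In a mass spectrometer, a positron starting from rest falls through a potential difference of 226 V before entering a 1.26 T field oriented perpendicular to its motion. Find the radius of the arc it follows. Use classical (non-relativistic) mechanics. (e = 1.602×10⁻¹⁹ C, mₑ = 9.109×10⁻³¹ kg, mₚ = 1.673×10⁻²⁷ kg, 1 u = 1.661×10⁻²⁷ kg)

r ≈ 4.02×10⁻⁵ m

Acceleration: |q|V = ½mv² ⇒ v = √(2|q|V/m) = √(2·1.602×10⁻¹⁹·226/9.109×10⁻³¹) ≈ 8.916×10⁶ m/s.
In the field: r = mv/(|q|B) = (9.109×10⁻³¹)(8.916×10⁶)/((1.602×10⁻¹⁹)(1.26)) ≈ 4.02×10⁻⁵ m.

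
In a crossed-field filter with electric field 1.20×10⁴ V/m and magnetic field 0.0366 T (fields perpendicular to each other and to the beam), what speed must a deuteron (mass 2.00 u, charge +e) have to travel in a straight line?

v = 3.28×10⁵ m/s

Zero net Lorentz force requires |qE| = |q v×B|, i.e. E = vB.
v = E/B = 1.20×10⁴/0.0366 = 3.28×10⁵ m/s.
The result is independent of the particle's charge and mass.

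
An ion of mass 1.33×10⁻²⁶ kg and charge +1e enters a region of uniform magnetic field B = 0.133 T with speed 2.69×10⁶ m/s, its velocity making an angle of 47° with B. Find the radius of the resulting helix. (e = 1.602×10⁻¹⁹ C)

r ≈ 1.23 m

v⊥ = v sinθ = 2.69×10⁶·sin47° ≈ 1.967×10⁶ m/s.
r = m v⊥/(|q|B) = (1.33×10⁻²⁶)(1.967×10⁶)/((1.602×10⁻¹⁹)(0.133)) ≈ 1.23 m.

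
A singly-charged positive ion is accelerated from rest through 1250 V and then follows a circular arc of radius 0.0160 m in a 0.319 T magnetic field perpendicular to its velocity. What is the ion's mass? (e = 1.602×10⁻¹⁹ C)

m ≈ 1.67×10⁻²⁷ kg

Combine |q|V = ½mv² and r = mv/(|q|B): eliminate v to get m = qB²r²/(2V).
m = (1.602×10⁻¹⁹)(0.319)²(0.0160)²/(2·1250) ≈ 1.67×10⁻²⁷ kg.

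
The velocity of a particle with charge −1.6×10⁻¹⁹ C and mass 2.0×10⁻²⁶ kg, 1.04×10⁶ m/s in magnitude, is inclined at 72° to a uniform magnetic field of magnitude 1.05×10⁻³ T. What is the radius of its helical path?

r ≈ 118 m

v⊥ = v sinθ = 1.04×10⁶·sin72° ≈ 9.891×10⁵ m/s.
r = m v⊥/(|q|B) = (2.0×10⁻²⁶)(9.891×10⁵)/((1.6×10⁻¹⁹)(1.05×10⁻³)) ≈ 118 m.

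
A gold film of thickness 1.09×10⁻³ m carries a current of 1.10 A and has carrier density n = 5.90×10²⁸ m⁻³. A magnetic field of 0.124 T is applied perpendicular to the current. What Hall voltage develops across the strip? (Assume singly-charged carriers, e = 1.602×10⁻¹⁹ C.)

V_H = IB/(n e t).
V_H = (1.10)(0.124)/((5.90×10²⁸)(1.602×10⁻¹⁹)(1.09×10⁻³)) ≈ 1.32×10⁻⁸ V.

V_H ≈ 1.32×10⁻⁸ V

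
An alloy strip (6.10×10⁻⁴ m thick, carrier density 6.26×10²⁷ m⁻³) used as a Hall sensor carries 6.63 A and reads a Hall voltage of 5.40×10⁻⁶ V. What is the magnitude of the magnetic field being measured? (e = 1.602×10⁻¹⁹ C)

B ≈ 0.498 T

From V_H = IB/(n e t), B = V_H n e t / I.
B = (5.40×10⁻⁶)(6.26×10²⁷)(1.602×10⁻¹⁹)(6.10×10⁻⁴)/6.63 ≈ 0.498 T.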